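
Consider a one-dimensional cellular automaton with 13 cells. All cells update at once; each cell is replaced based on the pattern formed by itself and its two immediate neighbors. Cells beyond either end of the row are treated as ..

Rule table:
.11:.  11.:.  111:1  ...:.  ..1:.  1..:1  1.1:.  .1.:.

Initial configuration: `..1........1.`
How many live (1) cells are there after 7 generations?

generation 1: ...1........1
generation 2: ....1........
generation 3: .....1.......
generation 4: ......1......
generation 5: .......1.....
generation 6: ........1....
generation 7: .........1...
count of 1: 1

1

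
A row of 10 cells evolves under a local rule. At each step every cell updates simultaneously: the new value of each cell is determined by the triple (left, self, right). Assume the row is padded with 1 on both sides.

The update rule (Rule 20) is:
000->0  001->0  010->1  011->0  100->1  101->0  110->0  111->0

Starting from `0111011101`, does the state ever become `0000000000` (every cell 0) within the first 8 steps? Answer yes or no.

0000000000
all cells are 0 at step 1

yes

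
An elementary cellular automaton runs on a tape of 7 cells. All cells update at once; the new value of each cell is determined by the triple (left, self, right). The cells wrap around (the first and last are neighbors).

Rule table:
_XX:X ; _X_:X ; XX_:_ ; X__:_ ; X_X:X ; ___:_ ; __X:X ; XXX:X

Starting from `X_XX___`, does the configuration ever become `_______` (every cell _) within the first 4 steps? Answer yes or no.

no

XXX___X
XX___XX
X___XXX
___XXXX
step 4 is ___XXXX, still not uniform _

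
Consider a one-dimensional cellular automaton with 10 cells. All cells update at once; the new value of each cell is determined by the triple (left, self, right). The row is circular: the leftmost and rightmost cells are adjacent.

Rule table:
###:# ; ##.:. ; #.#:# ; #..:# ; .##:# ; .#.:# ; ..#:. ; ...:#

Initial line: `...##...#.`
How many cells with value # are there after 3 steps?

8

##.#.##.##
#.####.###
.####.####
count of #: 8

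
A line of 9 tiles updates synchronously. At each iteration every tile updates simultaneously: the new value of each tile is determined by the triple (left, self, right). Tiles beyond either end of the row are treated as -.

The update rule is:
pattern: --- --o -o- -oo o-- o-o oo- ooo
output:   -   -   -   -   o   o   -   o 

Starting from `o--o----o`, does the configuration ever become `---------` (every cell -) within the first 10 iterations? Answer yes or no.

yes

-o--o----
--o--o---
---o--o--
----o--o-
-----o--o
------o--
-------o-
--------o
---------
all cells are - at iteration 9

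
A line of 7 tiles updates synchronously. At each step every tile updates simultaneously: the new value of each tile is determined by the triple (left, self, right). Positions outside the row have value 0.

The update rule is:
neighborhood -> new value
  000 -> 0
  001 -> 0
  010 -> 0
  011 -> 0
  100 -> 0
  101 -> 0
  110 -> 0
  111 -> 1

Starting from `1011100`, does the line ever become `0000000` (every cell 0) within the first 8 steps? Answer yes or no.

step 1: 0001000
step 2: 0000000
all cells are 0 at step 2

yes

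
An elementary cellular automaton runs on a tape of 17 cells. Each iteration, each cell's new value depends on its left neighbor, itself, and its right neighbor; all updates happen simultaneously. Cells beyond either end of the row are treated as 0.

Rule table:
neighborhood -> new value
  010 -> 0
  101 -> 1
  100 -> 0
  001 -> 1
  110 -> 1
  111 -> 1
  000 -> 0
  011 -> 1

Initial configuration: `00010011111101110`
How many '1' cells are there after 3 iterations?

00100111111111110
01001111111111110
10011111111111110
count of 1: 14

14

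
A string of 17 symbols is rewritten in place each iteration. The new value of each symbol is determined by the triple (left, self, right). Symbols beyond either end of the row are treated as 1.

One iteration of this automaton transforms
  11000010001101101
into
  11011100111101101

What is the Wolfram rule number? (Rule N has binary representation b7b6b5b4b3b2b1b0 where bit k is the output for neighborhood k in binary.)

203

position 0: 111 → 1  (bit 7 = 1)
position 1: 110 → 1  (bit 6 = 1)
position 12: 101 → 0  (bit 5 = 0)
position 2: 100 → 0  (bit 4 = 0)
position 10: 011 → 1  (bit 3 = 1)
position 6: 010 → 0  (bit 2 = 0)
position 5: 001 → 1  (bit 1 = 1)
position 3: 000 → 1  (bit 0 = 1)
bits b7..b0 = 11001011 = 203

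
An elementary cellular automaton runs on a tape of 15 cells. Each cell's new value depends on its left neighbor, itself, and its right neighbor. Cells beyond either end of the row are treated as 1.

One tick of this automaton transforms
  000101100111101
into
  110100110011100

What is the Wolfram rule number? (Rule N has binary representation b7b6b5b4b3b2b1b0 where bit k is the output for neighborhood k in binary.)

position 10: 111 → 1  (bit 7 = 1)
position 6: 110 → 1  (bit 6 = 1)
position 4: 101 → 0  (bit 5 = 0)
position 0: 100 → 1  (bit 4 = 1)
position 5: 011 → 0  (bit 3 = 0)
position 3: 010 → 1  (bit 2 = 1)
position 2: 001 → 0  (bit 1 = 0)
position 1: 000 → 1  (bit 0 = 1)
bits b7..b0 = 11010101 = 213

213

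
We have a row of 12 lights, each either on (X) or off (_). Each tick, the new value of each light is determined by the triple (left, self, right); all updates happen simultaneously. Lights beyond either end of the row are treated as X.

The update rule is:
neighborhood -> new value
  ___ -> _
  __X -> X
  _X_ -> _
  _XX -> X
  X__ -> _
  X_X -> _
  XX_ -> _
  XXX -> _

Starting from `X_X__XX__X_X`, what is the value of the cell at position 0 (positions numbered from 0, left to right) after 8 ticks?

_

____XX__X__X
___XX__X__XX
__XX__X__XX_
_XX__X__XX__
_X__X__XX__X
___X__XX__XX
__X__XX__XX_
_X__XX__XX__
position 0 holds _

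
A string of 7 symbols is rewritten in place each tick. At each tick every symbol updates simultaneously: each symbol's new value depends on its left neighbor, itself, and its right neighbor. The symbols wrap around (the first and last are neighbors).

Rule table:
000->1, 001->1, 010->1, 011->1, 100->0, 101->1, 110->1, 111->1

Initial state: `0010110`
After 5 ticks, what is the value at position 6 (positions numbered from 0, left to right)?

1

1111110
1111111
1111111  (fixed point — unchanged through tick 5)
position 6 holds 1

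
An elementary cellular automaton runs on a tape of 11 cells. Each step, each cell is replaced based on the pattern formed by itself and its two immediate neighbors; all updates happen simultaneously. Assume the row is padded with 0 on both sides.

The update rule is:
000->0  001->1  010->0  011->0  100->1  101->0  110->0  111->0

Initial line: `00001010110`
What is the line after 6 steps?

00010000001
00101000010
01000100101
10101011000
00000000100
00000001010

00000001010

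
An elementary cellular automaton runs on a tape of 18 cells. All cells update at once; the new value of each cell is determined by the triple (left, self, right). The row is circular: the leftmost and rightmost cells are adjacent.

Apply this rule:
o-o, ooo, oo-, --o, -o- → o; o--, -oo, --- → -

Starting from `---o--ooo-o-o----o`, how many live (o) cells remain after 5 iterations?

--oo-o-oooooo---oo
-o-oooo-ooooo--o-o
ooo-oooo-oooo-oooo
oooo-oooo-oooo-ooo
ooooo-oooo-oooo-oo
count of o: 15

15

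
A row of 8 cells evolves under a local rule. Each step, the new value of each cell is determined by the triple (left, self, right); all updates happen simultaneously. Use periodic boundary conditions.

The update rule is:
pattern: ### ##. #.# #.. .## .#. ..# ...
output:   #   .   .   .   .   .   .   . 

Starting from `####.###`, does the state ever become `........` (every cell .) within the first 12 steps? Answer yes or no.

yes

step 1: ###...##
step 2: ##.....#
step 3: #.......
step 4: ........
all cells are . at step 4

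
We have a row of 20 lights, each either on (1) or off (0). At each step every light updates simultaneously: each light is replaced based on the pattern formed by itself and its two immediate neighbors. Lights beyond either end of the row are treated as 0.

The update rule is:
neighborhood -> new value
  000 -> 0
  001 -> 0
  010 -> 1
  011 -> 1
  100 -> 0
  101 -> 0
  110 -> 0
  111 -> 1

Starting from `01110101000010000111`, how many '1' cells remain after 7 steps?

5

01100101000010000110
01000101000010000100
01000101000010000100  (fixed point — unchanged through step 7)
count of 1: 5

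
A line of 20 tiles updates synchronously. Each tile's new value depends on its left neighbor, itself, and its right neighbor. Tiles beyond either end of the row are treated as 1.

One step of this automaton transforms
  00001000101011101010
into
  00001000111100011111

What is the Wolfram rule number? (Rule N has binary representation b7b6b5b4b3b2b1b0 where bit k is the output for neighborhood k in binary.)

36

position 13: 111 → 0  (bit 7 = 0)
position 14: 110 → 0  (bit 6 = 0)
position 9: 101 → 1  (bit 5 = 1)
position 0: 100 → 0  (bit 4 = 0)
position 12: 011 → 0  (bit 3 = 0)
position 4: 010 → 1  (bit 2 = 1)
position 3: 001 → 0  (bit 1 = 0)
position 1: 000 → 0  (bit 0 = 0)
bits b7..b0 = 00100100 = 36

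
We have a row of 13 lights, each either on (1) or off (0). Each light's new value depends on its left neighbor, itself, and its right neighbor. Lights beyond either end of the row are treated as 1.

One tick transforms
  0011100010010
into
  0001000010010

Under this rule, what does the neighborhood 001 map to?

At position 1 the neighborhood is 001; the next row has 0 there.

0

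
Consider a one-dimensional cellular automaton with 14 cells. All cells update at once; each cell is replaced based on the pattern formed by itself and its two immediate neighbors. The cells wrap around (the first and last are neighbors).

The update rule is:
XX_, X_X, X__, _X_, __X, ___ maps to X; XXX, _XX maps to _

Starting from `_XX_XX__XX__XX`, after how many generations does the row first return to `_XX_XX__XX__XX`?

X_XX_XXX_XXX_X
XX_XX__XX__XX_
_XX_XXX_XXX_XX
X_XX__XX__XX_X
XX_XXX_XXX_XX_
_XX__XX__XX_XX
X_XXX_XXX_XX_X
XX__XX__XX_XX_
_XXX_XXX_XX_XX
X__XX__XX_XX_X
XXX_XXX_XX_XX_
__XX__XX_XX_XX
XX_XXX_XX_XX_X
_XX__XX_XX_XX_
X_XXX_XX_XX_XX
XX__XX_XX_XX__
_XXX_XX_XX_XXX
X__XX_XX_XX__X
XXX_XX_XX_XXX_
__XX_XX_XX__XX
XX_XX_XX_XXX_X
_XX_XX_XX__XX_
X_XX_XX_XXX_XX
XX_XX_XX__XX__
_XX_XX_XXX_XXX
X_XX_XX__XX__X
XX_XX_XXX_XXX_
_XX_XX__XX__XX

28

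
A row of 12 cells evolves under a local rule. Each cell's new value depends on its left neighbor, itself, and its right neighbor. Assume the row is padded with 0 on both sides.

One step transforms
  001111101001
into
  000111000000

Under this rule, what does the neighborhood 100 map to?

0

At position 9 the neighborhood is 100; the next row has 0 there.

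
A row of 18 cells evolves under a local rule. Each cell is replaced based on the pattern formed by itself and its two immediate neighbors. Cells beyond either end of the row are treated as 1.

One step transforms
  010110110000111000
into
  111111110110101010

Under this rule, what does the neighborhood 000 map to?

At position 9 the neighborhood is 000; the next row has 1 there.

1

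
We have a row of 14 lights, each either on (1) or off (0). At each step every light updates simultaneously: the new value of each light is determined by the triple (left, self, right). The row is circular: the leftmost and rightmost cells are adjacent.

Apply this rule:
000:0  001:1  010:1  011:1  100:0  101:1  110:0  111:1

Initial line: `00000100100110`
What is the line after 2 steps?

00011011011000

00001101101100
00011011011000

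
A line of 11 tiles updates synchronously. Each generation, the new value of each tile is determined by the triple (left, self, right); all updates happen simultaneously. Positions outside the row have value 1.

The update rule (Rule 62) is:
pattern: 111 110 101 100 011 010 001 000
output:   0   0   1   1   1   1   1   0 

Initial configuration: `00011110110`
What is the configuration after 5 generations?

10110001101
01101011011
11011110110
00110001101
11101011011

11101011011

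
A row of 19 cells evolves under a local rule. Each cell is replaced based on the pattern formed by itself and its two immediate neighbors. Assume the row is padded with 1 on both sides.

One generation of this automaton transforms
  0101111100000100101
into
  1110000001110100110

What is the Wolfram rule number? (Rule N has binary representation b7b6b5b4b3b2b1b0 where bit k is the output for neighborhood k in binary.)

37

position 4: 111 → 0  (bit 7 = 0)
position 7: 110 → 0  (bit 6 = 0)
position 0: 101 → 1  (bit 5 = 1)
position 8: 100 → 0  (bit 4 = 0)
position 3: 011 → 0  (bit 3 = 0)
position 1: 010 → 1  (bit 2 = 1)
position 12: 001 → 0  (bit 1 = 0)
position 9: 000 → 1  (bit 0 = 1)
bits b7..b0 = 00100101 = 37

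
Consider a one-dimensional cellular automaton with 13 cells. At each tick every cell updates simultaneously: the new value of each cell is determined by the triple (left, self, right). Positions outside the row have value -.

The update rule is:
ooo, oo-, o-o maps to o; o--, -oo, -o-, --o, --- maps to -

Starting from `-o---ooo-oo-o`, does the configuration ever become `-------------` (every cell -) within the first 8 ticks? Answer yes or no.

yes

tick 1: ------ooo-oo-
tick 2: -------ooo-o-
tick 3: --------ooo--
tick 4: ---------oo--
tick 5: ----------o--
tick 6: -------------
all cells are - at tick 6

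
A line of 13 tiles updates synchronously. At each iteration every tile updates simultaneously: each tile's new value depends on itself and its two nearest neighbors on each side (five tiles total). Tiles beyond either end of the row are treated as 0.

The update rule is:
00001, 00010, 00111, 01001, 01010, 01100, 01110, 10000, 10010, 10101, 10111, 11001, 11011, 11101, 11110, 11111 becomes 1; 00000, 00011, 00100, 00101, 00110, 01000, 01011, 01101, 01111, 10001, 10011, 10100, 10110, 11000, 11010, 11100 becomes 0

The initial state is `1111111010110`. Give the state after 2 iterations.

0010111001100

1011111010010
0010111001100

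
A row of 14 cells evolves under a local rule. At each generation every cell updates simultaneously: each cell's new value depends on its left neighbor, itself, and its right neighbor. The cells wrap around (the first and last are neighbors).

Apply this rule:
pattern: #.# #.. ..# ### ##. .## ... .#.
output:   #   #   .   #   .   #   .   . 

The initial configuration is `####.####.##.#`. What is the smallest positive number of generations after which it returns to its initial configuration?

###.####.##.##
##.####.##.###
#.####.##.####
.####.##.#####
####.##.#####.
###.##.#####.#
##.##.#####.##
#.##.#####.###
.##.#####.####
##.#####.####.
#.#####.####.#
.#####.####.##
#####.####.##.
####.####.##.#

14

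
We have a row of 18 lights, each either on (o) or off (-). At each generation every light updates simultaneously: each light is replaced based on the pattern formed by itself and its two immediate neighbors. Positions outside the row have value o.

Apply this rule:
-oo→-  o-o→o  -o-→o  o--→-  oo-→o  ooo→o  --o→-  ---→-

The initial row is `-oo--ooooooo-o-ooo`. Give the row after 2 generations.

generation 1: o-o---ooooooooo-oo
generation 2: ooo----ooooooooo-o

ooo----ooooooooo-o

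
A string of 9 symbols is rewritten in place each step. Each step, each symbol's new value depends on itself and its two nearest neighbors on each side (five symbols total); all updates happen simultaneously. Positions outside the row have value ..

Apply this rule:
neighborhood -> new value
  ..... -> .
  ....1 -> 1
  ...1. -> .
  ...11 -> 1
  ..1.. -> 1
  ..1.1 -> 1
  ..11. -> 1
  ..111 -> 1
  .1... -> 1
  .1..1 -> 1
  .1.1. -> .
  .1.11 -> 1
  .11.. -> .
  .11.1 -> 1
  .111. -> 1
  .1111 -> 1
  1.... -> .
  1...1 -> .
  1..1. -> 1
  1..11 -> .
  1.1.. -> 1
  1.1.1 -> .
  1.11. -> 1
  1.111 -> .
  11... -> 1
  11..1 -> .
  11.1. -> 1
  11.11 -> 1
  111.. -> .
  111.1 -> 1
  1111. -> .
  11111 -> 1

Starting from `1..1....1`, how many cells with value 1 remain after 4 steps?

step 1: 11111.1.1
step 2: 111.11..1
step 3: 11111..11
step 4: 111....1.
count of 1: 4

4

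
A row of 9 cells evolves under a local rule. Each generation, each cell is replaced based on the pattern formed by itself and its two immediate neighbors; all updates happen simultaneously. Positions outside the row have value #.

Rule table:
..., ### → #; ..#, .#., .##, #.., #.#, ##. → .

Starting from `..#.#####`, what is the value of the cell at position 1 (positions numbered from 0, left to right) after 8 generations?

.....####
.###..###
..#....##
....##..#
.##......
....####.
.##..##..
.........
position 1 holds .

.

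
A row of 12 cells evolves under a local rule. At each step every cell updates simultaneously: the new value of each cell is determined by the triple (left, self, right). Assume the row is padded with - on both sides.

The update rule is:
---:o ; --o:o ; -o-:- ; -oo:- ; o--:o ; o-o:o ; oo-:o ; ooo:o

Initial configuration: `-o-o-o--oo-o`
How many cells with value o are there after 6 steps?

6

o-o-o-oo-oo-
-o-o-o-oo-oo
o-o-o-o-oo-o
-o-o-o-o-oo-
o-o-o-o-o-oo
-o-o-o-o-o-o
count of o: 6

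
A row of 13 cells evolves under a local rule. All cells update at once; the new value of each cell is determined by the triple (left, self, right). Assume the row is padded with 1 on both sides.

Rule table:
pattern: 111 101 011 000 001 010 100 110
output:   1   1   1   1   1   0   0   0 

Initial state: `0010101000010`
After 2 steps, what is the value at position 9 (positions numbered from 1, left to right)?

1

step 1: 0101010011101
step 2: 1010100111011
position 9 holds 1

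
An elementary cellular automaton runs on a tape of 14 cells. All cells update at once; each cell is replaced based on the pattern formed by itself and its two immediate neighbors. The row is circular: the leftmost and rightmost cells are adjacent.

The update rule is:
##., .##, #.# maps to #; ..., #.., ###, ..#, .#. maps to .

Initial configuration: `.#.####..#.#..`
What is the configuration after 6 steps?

step 1: ..##..#...#...
step 2: ..##..........
step 3: ..##..........  (fixed point — unchanged through step 6)

..##..........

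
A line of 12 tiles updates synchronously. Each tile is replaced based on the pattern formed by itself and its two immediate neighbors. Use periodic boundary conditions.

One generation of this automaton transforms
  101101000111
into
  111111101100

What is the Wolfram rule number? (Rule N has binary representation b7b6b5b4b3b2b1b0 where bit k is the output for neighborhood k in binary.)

position 10: 111 → 0  (bit 7 = 0)
position 0: 110 → 1  (bit 6 = 1)
position 1: 101 → 1  (bit 5 = 1)
position 6: 100 → 1  (bit 4 = 1)
position 2: 011 → 1  (bit 3 = 1)
position 5: 010 → 1  (bit 2 = 1)
position 8: 001 → 1  (bit 1 = 1)
position 7: 000 → 0  (bit 0 = 0)
bits b7..b0 = 01111110 = 126

126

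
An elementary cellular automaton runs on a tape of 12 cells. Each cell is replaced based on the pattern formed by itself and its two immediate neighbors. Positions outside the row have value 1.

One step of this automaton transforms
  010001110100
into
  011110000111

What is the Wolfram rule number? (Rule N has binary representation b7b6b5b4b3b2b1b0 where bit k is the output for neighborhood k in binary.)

23

position 6: 111 → 0  (bit 7 = 0)
position 7: 110 → 0  (bit 6 = 0)
position 0: 101 → 0  (bit 5 = 0)
position 2: 100 → 1  (bit 4 = 1)
position 5: 011 → 0  (bit 3 = 0)
position 1: 010 → 1  (bit 2 = 1)
position 4: 001 → 1  (bit 1 = 1)
position 3: 000 → 1  (bit 0 = 1)
bits b7..b0 = 00010111 = 23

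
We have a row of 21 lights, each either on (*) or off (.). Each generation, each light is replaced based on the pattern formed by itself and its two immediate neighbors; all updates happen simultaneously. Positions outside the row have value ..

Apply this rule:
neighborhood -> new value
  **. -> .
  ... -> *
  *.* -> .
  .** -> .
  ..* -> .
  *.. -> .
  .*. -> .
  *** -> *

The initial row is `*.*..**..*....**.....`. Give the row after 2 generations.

generation 1: ...........**....****
generation 2: **********....**..**.

**********....**..**.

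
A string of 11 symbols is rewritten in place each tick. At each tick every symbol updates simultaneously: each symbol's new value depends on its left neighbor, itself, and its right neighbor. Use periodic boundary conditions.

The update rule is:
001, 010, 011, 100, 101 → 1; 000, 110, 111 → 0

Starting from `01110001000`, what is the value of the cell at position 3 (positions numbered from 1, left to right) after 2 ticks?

1

11001011100
10111110011
position 3 holds 1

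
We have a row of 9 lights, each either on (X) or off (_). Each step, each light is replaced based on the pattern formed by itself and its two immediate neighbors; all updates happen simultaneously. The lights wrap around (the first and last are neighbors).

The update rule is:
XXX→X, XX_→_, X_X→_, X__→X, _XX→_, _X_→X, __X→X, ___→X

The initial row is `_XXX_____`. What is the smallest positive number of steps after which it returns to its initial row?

4

step 1: X_X_XXXXX
step 2: __X__XXXX
step 3: XXXXX_XX_
step 4: _XXX_____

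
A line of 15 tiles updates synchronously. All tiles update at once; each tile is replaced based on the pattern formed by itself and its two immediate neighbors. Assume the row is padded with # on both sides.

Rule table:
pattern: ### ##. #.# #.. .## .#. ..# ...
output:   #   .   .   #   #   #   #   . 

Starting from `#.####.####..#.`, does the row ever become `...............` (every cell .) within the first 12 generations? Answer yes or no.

no

..###..###.###.
####.####..##..
###..###.###.##
##.####..##..##
#..###.###.####
.####..##..####
.###.###.######
.##..##..######
.#.###.########
.#.##..########
.#.#.##########
.#.#.##########
generation 12 is .#.#.##########, still not uniform .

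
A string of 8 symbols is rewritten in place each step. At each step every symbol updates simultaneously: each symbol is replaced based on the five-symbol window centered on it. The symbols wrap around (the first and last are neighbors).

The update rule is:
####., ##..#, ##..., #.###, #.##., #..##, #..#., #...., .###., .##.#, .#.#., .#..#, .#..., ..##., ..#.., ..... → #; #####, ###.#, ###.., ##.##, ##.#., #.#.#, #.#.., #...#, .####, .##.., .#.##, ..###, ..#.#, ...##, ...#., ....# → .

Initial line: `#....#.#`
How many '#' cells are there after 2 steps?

.##....#
.#.##...
count of #: 3

3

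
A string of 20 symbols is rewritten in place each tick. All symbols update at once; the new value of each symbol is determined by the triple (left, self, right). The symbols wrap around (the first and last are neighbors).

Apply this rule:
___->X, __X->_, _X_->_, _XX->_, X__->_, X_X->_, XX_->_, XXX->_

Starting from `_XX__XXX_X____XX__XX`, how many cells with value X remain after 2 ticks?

16

___________XX_______
XXXXXXXXXX____XXXXXX
count of X: 16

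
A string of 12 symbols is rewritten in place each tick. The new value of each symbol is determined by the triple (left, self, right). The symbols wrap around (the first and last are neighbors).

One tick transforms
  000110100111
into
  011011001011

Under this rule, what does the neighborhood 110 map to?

1

At position 4 the neighborhood is 110; the next row has 1 there.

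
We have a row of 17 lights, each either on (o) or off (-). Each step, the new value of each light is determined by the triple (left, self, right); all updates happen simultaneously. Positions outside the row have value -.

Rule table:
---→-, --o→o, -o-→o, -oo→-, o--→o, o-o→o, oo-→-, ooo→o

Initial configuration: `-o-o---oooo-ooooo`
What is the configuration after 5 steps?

-oooooo-oo-o-o--o

ooooo-o-oo-o-ooo-
-ooo-ooo--ooo-o-o
o-o-o-o-oo-o-oooo
oooooooo--ooo-oo-
-oooooo-oo-o-o--o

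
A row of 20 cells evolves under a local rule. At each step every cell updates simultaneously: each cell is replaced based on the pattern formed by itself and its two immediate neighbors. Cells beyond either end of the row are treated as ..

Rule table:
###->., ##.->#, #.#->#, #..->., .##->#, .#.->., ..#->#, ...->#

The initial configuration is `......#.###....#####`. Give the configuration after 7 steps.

#.#.##..####.####.#.

######.##.#.####...#
#....#####.##..#.##.
..####...####.#.###.
###..#.###..##.##.#.
#.#.#.##.#.#######..
.#.#.####.##.....#.#
#.#.##..####.####.#.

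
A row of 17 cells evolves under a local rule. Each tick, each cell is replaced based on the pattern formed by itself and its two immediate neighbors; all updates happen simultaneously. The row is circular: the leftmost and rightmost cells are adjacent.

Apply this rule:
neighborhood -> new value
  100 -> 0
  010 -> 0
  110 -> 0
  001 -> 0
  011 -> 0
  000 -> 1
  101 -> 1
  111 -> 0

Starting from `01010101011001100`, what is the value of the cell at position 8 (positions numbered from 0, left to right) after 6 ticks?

1

tick 1: 00101010100000001
tick 2: 00010101001111100
tick 3: 11001010000000001
tick 4: 00000100111111100
tick 5: 11110000000000001
tick 6: 00000111111111100
position 8 holds 1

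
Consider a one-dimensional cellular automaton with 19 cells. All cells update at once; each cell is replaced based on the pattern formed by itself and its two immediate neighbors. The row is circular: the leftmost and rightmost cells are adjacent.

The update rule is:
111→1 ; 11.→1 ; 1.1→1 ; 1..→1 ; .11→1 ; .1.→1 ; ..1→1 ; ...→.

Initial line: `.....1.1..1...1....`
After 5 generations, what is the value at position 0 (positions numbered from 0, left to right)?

1

....11111111.111...
...11111111111111..
..1111111111111111.
.111111111111111111
1111111111111111111
position 0 holds 1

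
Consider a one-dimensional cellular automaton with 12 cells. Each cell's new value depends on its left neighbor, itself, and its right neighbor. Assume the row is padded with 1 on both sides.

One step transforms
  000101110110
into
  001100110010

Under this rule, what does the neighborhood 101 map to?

At position 4 the neighborhood is 101; the next row has 0 there.

0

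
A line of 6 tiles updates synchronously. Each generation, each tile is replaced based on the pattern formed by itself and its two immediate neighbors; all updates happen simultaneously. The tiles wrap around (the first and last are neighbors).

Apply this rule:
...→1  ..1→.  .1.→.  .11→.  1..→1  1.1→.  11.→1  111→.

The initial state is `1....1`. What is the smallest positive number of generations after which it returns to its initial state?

6

1111..
...11.
11..11
.11...
..1111
1....1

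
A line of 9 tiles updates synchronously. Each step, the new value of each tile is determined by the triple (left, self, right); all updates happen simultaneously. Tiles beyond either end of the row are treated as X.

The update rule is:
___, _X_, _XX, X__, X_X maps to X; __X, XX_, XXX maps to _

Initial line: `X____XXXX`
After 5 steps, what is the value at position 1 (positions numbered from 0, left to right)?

X

_XXX_X___
XX__XXXX_
__X_X___X
X_XXXXX_X
_XX____XX
position 1 holds X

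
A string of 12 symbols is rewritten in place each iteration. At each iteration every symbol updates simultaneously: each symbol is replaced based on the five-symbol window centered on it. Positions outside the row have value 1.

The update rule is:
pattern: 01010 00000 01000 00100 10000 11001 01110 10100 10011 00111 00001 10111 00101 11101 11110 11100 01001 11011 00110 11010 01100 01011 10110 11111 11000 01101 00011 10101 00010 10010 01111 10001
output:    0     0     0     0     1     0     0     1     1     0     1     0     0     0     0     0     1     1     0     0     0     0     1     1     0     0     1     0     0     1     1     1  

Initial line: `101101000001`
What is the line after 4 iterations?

010011000111

011001010110
110010000101
000100110000
010011000111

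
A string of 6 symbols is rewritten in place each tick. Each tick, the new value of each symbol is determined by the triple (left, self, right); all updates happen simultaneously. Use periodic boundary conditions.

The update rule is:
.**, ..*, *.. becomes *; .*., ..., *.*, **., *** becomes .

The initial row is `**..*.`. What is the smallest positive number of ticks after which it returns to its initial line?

3

tick 1: *.**..
tick 2: ..*.**
tick 3: **..*.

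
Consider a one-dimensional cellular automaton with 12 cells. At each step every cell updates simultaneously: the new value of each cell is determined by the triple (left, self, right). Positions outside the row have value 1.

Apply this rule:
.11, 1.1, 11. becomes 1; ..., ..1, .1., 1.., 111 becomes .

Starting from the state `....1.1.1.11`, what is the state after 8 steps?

.......11...

.....1.1.11.
......1.1111
.......11...
.......11...  (fixed point — unchanged through step 8)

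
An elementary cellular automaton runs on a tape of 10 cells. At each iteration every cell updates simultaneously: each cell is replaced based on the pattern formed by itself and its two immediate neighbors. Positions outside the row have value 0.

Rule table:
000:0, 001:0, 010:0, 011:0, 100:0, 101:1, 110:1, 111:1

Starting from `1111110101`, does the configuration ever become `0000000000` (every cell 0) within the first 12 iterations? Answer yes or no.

0111111010
0011111100
0001111100
0000111100
0000011100
0000001100
0000000100
0000000000
all cells are 0 at iteration 8

yes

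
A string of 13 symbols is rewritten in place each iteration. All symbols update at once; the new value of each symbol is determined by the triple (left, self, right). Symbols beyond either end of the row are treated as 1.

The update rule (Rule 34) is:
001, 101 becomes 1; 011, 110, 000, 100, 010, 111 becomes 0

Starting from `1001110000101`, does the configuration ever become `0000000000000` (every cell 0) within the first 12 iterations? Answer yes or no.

no

iteration 1: 0010000001010
iteration 2: 0100000010101
iteration 3: 1000000101010
iteration 4: 0000001010101
iteration 5: 0000010101010
iteration 6: 0000101010101
iteration 7: 0001010101010
iteration 8: 0010101010101
iteration 9: 0101010101010
iteration 10: 1010101010101
iteration 11: 0101010101010  (repeats iteration 9; period 2)
iteration 12: 1010101010101
iteration 12 is 1010101010101, still not uniform 0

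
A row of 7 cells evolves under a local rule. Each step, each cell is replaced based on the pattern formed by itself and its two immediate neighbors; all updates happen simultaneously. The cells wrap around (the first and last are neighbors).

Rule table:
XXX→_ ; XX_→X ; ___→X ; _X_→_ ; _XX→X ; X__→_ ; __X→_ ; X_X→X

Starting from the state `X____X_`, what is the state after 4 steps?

__XX__X
__XX___
X_XX_XX
XXXXXX_

XXXXXX_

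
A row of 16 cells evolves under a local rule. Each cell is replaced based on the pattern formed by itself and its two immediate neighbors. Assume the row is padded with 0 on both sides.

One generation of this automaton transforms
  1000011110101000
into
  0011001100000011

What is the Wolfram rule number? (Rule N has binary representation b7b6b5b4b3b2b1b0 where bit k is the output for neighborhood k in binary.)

position 6: 111 → 1  (bit 7 = 1)
position 8: 110 → 0  (bit 6 = 0)
position 9: 101 → 0  (bit 5 = 0)
position 1: 100 → 0  (bit 4 = 0)
position 5: 011 → 0  (bit 3 = 0)
position 0: 010 → 0  (bit 2 = 0)
position 4: 001 → 0  (bit 1 = 0)
position 2: 000 → 1  (bit 0 = 1)
bits b7..b0 = 10000001 = 129

129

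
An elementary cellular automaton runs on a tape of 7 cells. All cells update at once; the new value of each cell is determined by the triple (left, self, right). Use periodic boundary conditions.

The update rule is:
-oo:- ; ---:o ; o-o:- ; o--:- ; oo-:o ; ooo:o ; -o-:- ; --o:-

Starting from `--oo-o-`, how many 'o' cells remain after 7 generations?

2

o--o---
-----o-
oooo---
-ooo-o-
--oo---
o--o-oo
o-----o
count of o: 2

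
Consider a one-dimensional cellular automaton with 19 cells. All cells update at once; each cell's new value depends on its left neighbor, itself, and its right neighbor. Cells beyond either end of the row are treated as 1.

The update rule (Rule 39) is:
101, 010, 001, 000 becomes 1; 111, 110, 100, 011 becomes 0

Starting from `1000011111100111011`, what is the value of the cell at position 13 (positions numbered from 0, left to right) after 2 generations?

0011100000001000100
0100001111111011101
position 13 holds 0

0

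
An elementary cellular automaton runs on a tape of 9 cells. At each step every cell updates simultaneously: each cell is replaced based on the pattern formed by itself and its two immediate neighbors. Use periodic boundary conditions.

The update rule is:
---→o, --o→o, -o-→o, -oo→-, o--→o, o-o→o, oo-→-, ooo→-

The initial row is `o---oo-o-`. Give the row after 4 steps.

oooo--ooo
----oo---
oooo--ooo  (repeats step 1; period 2)
step 4: ----oo---

----oo---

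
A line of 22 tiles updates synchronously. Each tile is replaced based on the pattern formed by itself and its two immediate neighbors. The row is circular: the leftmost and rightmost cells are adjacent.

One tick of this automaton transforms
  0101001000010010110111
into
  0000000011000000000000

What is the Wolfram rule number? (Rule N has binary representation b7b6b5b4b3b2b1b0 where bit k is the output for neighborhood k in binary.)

position 20: 111 → 0  (bit 7 = 0)
position 17: 110 → 0  (bit 6 = 0)
position 0: 101 → 0  (bit 5 = 0)
position 4: 100 → 0  (bit 4 = 0)
position 16: 011 → 0  (bit 3 = 0)
position 1: 010 → 0  (bit 2 = 0)
position 5: 001 → 0  (bit 1 = 0)
position 8: 000 → 1  (bit 0 = 1)
bits b7..b0 = 00000001 = 1

1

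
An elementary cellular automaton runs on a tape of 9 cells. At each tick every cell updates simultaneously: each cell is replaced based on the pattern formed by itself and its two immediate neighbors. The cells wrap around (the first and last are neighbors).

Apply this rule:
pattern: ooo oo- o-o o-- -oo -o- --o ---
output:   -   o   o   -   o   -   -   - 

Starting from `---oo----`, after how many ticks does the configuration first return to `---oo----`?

---oo----

1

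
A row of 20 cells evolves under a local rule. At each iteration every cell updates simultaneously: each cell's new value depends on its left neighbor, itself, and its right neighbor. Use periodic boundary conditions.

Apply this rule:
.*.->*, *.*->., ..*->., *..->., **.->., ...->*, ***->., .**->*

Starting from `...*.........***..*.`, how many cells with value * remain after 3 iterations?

11

iteration 1: **.*.*******.*....*.
iteration 2: *..*.*.......*.**.*.
iteration 3: *..*.*.*****.*.*..*.
count of *: 11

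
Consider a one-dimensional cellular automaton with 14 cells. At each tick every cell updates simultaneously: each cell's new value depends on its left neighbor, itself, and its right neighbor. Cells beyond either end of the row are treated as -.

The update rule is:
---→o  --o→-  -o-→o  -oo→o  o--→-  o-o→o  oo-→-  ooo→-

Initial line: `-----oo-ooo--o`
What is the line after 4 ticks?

oooo-o-oo----o
o---oooo--oo-o
o-o-o-----o-oo
ooooo-ooo-ooo-

ooooo-ooo-ooo-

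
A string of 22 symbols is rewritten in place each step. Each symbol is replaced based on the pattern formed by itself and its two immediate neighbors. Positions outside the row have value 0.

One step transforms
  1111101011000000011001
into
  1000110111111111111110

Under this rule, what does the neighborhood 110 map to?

At position 4 the neighborhood is 110; the next row has 1 there.

1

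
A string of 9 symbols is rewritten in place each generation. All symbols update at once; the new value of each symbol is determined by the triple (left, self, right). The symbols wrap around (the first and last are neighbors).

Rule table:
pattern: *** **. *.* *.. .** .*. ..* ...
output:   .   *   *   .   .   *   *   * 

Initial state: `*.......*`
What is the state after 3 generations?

*.******.
**.....**
.*.****..

.*.****..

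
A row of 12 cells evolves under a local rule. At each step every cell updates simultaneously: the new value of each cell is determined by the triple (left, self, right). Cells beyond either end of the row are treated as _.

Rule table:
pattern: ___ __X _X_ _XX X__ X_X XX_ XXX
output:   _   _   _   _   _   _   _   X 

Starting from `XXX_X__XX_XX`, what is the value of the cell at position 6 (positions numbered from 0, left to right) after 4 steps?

step 1: _X__________
step 2: ____________
step 3: ____________  (fixed point — unchanged through step 4)
position 6 holds _

_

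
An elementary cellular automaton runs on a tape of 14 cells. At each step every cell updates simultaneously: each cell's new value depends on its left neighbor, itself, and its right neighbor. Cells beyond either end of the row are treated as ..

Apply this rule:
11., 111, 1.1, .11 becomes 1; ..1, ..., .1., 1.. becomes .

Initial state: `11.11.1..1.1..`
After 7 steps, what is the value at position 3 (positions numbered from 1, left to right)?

111111....1...
111111........
111111........  (fixed point — unchanged through step 7)
position 3 holds 1

1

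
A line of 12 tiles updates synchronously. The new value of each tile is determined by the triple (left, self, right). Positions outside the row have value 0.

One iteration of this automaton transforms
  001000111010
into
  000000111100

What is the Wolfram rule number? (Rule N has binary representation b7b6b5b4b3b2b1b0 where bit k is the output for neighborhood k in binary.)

position 7: 111 → 1  (bit 7 = 1)
position 8: 110 → 1  (bit 6 = 1)
position 9: 101 → 1  (bit 5 = 1)
position 3: 100 → 0  (bit 4 = 0)
position 6: 011 → 1  (bit 3 = 1)
position 2: 010 → 0  (bit 2 = 0)
position 1: 001 → 0  (bit 1 = 0)
position 0: 000 → 0  (bit 0 = 0)
bits b7..b0 = 11101000 = 232

232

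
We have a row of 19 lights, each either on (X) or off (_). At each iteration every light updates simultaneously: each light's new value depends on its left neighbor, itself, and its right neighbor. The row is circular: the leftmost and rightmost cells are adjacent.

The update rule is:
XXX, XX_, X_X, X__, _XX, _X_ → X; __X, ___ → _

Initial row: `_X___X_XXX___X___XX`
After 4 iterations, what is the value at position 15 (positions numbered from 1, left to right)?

XXX__XXXXXX__XX__XX
XXXX_XXXXXXX_XXX_XX
XXXXXXXXXXXXXXXXXXX
XXXXXXXXXXXXXXXXXXX
position 15 holds X

X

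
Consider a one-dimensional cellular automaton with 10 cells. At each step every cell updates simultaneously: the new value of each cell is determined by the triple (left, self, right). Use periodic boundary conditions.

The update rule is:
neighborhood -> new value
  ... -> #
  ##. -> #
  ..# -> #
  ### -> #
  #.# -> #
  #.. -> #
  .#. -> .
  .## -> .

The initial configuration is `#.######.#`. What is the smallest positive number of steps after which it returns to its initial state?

##.######.
.##.######
#.##.#####
##.##.####
###.##.###
####.##.##
#####.##.#
######.##.
.######.##
#.######.#

10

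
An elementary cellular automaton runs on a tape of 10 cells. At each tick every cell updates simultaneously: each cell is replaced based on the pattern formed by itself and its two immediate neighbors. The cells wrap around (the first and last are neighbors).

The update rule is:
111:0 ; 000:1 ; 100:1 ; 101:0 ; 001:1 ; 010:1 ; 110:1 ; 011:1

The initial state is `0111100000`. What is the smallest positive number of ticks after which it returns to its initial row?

1100111111
0111100000

2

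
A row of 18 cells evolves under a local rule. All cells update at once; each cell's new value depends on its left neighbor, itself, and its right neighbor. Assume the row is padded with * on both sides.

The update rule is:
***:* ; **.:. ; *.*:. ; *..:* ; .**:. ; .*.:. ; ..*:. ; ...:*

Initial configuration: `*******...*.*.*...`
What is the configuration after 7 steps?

******.**......**.
*****....*****....
****.***..***.***.
***...*.*..*...*..
**.**....*..**..*.
*....***..*...*...
.***..*.*..**..**.

.***..*.*..**..**.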